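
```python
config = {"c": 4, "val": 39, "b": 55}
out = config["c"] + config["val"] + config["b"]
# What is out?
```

Trace:
`config = {"c": 4, "val": 39, "b": 55}` → config = {'c': 4, 'val': 39, 'b': 55}
`out = config["c"] + config["val"] + config["b"]` → out = 98
So out = 98

Answer: 98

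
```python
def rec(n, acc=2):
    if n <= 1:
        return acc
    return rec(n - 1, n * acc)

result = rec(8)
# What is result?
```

Accumulator trace (n, acc): (8, 2) -> (7, 16) -> (6, 112) -> (5, 672) -> (4, 3360) -> (3, 13440) -> (2, 40320) -> (1, 80640) -> return 80640

Answer: 80640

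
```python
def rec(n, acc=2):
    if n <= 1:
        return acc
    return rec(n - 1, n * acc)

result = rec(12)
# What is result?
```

Accumulator trace (n, acc): (12, 2) -> (11, 24) -> (10, 264) -> (9, 2640) -> (8, 23760) -> (7, 190080) -> (6, 1330560) -> (5, 7983360) -> (4, 39916800) -> (3, 159667200) -> (2, 479001600) -> (1, 958003200) -> return 958003200

Answer: 958003200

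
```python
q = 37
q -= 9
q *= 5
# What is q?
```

Trace:
`q = 37` → q = 37
`q -= 9` → q = 28
`q *= 5` → q = 140
So q = 140

Answer: 140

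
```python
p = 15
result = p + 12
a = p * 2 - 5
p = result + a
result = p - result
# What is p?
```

Trace:
`p = 15` → p = 15
`result = p + 12` → result = 27
`a = p * 2 - 5` → a = 25
`p = result + a` → p = 52
`result = p - result` → result = 25
So p = 52

Answer: 52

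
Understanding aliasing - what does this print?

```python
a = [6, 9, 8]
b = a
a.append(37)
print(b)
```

Key concept: basic list aliasing.
Step by step:
`a = [6, 9, 8]` → a = [6, 9, 8]
`b = a` → b = [6, 9, 8] (same object as a)
`a.append(37)` → a = [6, 9, 8, 37] (same object as b); b = [6, 9, 8, 37] (same object as a)
`print(b)` → prints [6, 9, 8, 37]

Answer: [6, 9, 8, 37]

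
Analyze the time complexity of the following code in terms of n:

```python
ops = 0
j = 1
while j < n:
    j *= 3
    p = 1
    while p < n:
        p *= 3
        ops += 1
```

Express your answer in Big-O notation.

Each loop level contributes: log n × log n. Multiplying the contributions gives O(log² n).

Answer: O(log² n)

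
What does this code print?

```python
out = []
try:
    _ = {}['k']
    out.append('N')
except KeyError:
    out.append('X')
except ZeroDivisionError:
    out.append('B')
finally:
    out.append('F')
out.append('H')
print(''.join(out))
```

Execution trace: 'X' (except KeyError) → 'F' (finally) → 'H' (after the try/except). Output: XFH

Answer: XFH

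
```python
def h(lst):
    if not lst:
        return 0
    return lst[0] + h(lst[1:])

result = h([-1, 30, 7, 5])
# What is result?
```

(-1) + 30 + 7 + 5 + 0 = 41

Answer: 41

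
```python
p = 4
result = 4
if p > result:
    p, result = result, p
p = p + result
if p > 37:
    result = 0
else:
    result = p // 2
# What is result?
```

Trace:
`p = 4` → p = 4
`result = 4` → result = 4
`if p > result: ...` → p > result is False → no variable changes
`p = p + result` → p = 8
`if p > 37: ...` → p > 37 is False, take else branch → no variable changes
So result = 4

Answer: 4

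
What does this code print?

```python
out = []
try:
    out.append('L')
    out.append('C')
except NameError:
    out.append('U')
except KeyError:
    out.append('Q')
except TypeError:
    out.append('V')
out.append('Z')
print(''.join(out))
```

Execution trace: 'L' (try body) → 'C' (try body, no exception) → 'Z' (after the try/except). Output: LCZ

Answer: LCZ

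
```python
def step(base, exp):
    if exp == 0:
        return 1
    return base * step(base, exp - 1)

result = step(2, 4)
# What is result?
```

step(2, 4) = 2 * 2 * 2 * 2 = 16

Answer: 16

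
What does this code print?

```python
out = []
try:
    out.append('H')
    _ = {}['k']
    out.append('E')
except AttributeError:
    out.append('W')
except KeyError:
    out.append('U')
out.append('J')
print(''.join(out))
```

Execution trace: 'H' (try body) → 'U' (except KeyError) → 'J' (after the try/except). Output: HUJ

Answer: HUJ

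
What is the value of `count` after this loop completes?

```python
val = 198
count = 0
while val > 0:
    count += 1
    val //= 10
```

Count digits by repeated division by 10
`count` takes the values: 0 → 1 → 2 → 3

Answer: 3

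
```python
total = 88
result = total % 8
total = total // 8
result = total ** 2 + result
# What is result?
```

Trace:
`total = 88` → total = 88
`result = total % 8` → result = 0
`total = total // 8` → total = 11
`result = total ** 2 + result` → result = 121
So result = 121

Answer: 121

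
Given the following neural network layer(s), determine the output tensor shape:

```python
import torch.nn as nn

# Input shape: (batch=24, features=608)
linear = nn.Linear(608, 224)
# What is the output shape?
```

Input: (24, 608) -> Output: (24, 224)

Answer: (24, 224)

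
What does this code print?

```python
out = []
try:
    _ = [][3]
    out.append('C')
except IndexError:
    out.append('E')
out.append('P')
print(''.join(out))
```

Execution trace: 'E' (except IndexError) → 'P' (after the try/except). Output: EP

Answer: EP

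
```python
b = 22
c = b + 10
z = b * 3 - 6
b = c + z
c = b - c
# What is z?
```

Trace:
`b = 22` → b = 22
`c = b + 10` → c = 32
`z = b * 3 - 6` → z = 60
`b = c + z` → b = 92
`c = b - c` → c = 60
So z = 60

Answer: 60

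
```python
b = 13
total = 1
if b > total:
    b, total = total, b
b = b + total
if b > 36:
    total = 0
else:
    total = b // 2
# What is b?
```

Trace:
`b = 13` → b = 13
`total = 1` → total = 1
`if b > total: ...` → b > total is True → b = 1; total = 13
`b = b + total` → b = 14
`if b > 36: ...` → b > 36 is False, take else branch → total = 7
So b = 14

Answer: 14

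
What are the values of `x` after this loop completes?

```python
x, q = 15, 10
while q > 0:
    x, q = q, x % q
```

GCD of 15 and 10
`x` takes the values: 15 → 10 → 5

Answer: 5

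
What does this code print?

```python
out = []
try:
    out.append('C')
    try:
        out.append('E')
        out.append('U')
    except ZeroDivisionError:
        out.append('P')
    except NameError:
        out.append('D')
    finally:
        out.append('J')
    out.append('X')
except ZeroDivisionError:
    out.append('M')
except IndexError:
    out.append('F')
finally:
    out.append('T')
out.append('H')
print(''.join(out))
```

Execution trace: 'C' (try body) → 'E' (inner try body) → 'U' (inner try body, no exception) → 'J' (inner finally) → 'X' (try body, no exception) → 'T' (finally) → 'H' (after the try/except). Output: CEUJXTH

Answer: CEUJXTH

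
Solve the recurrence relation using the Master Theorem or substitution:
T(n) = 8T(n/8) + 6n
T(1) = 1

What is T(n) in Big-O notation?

By Master Theorem: a=8, b=8, f(n)=6n. Since log_8(8) = 1 and f(n) = Θ(n^1), Case 2 applies. T(n) = O(n log n).

Answer: O(n log n)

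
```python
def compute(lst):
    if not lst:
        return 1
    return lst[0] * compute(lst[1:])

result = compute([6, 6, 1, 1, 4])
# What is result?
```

Product over [6, 6, 1, 1, 4] = 6 * 6 * 1 * 1 * 4 = 144

Answer: 144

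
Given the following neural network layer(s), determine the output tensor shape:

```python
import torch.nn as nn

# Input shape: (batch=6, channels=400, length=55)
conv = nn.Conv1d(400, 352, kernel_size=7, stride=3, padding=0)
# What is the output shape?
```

Input: (6, 400, 55) -> Output: (6, 352, 17)

Answer: (6, 352, 17)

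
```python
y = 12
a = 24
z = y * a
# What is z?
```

Trace:
`y = 12` → y = 12
`a = 24` → a = 24
`z = y * a` → z = 288
So z = 288

Answer: 288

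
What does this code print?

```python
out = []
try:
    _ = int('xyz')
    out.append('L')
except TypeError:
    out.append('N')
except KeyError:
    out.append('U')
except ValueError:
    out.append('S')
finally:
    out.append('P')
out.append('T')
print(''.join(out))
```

Execution trace: 'S' (except ValueError) → 'P' (finally) → 'T' (after the try/except). Output: SPT

Answer: SPT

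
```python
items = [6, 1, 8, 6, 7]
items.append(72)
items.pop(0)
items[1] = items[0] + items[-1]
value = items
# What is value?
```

Trace:
`items = [6, 1, 8, 6, 7]` → items = [6, 1, 8, 6, 7]
`items.append(72)` → items = [6, 1, 8, 6, 7, 72]
`items.pop(0)` → items = [1, 8, 6, 7, 72]
`items[1] = items[0] + items[-1]` → items = [1, 73, 6, 7, 72]
`value = items` → value = [1, 73, 6, 7, 72]
So value = [1, 73, 6, 7, 72]

Answer: [1, 73, 6, 7, 72]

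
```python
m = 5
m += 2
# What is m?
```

Trace:
`m = 5` → m = 5
`m += 2` → m = 7
So m = 7

Answer: 7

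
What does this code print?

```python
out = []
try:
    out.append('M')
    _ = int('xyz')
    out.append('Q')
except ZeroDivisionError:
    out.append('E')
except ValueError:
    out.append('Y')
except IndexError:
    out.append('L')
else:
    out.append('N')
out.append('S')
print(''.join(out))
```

Execution trace: 'M' (try body) → 'Y' (except ValueError) → 'S' (after the try/except). Output: MYS

Answer: MYS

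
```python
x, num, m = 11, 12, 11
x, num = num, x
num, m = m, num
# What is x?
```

Trace:
`x, num, m = 11, 12, 11` → x = 11; num = 12; m = 11
`x, num = num, x` → x = 12; num = 11
`num, m = m, num` → num = 11; m = 11
So x = 12

Answer: 12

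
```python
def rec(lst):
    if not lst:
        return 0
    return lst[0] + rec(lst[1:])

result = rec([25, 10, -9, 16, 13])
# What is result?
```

25 + 10 + (-9) + 16 + 13 + 0 = 55

Answer: 55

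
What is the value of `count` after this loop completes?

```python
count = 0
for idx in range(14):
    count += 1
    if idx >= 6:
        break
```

Loop breaks when idx reaches 6, count is 7
`count` takes the values: 0 → 1 → 2 → 3 → 4 → 5 → 6 → 7

Answer: 7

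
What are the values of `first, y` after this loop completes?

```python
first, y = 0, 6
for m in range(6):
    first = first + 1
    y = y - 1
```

first goes 0→6, y goes 6→0
`first, y` takes the values: (0, 6) → (1, 6) → (1, 5) → (2, 5) → (2, 4) → (3, 4) → (3, 3) → (4, 3) → (4, 2) → (5, 2) → (5, 1) → (6, 1) → (6, 0)

Answer: 6, 0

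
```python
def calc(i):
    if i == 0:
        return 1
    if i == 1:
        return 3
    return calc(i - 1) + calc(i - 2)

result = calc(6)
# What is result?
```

Build up from base cases: calc(0)=1, calc(1)=3, calc(2)=4, calc(3)=7, calc(4)=11, calc(5)=18, calc(6)=29

Answer: 29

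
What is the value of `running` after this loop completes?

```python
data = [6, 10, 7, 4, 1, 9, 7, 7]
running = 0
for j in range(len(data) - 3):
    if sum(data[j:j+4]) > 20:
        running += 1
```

Count windows with sum > 20
`running` takes the values: 0 → 1 → 2 → 3 → 4 → 5

Answer: 5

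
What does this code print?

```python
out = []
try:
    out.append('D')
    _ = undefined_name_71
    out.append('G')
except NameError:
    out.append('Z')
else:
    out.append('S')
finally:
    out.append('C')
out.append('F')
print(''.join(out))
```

Execution trace: 'D' (try body) → 'Z' (except NameError) → 'C' (finally) → 'F' (after the try/except). Output: DZCF

Answer: DZCF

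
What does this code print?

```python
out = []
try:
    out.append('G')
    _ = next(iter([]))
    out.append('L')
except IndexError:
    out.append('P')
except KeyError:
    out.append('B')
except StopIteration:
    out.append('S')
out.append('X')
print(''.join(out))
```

Execution trace: 'G' (try body) → 'S' (except StopIteration) → 'X' (after the try/except). Output: GSX

Answer: GSX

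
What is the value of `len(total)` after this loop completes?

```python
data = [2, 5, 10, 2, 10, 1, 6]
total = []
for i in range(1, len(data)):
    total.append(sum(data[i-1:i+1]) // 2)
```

Number of 2-element averages
`total` takes the values: [] → [3] → [3, 7] → [3, 7, 6] → [3, 7, 6, 6] → [3, 7, 6, 6, 5] → [3, 7, 6, 6, 5, 3]
So `len(total)` = 6

Answer: 6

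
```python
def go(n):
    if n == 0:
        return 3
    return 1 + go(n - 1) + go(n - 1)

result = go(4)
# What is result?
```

go(n) = 1 + 2·go(n-1), go(0)=3. Closed form: (3+1)·2^4 - 1 = 63.

Answer: 63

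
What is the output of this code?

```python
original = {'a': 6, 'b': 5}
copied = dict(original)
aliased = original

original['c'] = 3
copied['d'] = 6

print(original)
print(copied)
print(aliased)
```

Key concept: dict() creates copy, assignment creates alias.
Step by step:
`original = {'a': 6, 'b': 5}` → original = {'a': 6, 'b': 5}
`copied = dict(original)` → copied = {'a': 6, 'b': 5}
`aliased = original` → aliased = {'a': 6, 'b': 5} (same object as original)
`original['c'] = 3` → original = {'a': 6, 'b': 5, 'c': 3} (same object as aliased); aliased = {'a': 6, 'b': 5, 'c': 3} (same object as original)
`copied['d'] = 6` → copied = {'a': 6, 'b': 5, 'd': 6}
`print(original)` → prints {'a': 6, 'b': 5, 'c': 3}
`print(copied)` → prints {'a': 6, 'b': 5, 'd': 6}
`print(aliased)` → prints {'a': 6, 'b': 5, 'c': 3}

Answer:
{'a': 6, 'b': 5, 'c': 3}
{'a': 6, 'b': 5, 'd': 6}
{'a': 6, 'b': 5, 'c': 3}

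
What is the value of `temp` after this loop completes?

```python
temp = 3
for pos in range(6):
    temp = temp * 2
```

Multiply by 2, 6 times: 3 * 2^6 = 192
`temp` takes the values: 3 → 6 → 12 → 24 → 48 → 96 → 192

Answer: 192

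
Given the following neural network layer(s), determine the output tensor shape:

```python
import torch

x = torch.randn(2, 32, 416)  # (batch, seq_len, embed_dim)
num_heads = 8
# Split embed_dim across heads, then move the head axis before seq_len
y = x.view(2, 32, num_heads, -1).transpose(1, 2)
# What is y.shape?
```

Input: (2, 32, 416) -> head_dim = 416 // 8 = 52; after view: (2, 32, 8, 52) -> after transpose(1, 2): (2, 8, 32, 52) -> Output: (2, 8, 32, 52)

Answer: (2, 8, 32, 52)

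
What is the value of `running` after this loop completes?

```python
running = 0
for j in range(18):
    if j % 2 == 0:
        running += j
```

Sum of even numbers 0 to 17
`running` takes the values: 0 → 2 → 6 → 12 → 20 → 30 → 42 → 56 → 72

Answer: 72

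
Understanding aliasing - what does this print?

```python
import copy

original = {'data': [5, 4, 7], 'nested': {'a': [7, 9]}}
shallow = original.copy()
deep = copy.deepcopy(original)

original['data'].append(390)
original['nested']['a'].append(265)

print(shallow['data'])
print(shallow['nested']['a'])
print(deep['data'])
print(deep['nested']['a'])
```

Key concept: comparing shallow vs deep copy.
Step by step:
`original = {'data': [5, 4, 7], 'nested': {'a': [7, 9]}}` → original = {'data': [5, 4, 7], 'nested': {'a': [7, 9]}}
`shallow = original.copy()` → shallow = {'data': [5, 4, 7], 'nested': {'a': [7, 9]}}
`deep = copy.deepcopy(original)` → deep = {'data': [5, 4, 7], 'nested': {'a': [7, 9]}}
`original['data'].append(390)` → original = {'data': [5, 4, 7, 390], 'nested': {'a': [7, 9]}}; shallow = {'data': [5, 4, 7, 390], 'nested': {'a': [7, 9]}}
`original['nested']['a'].append(265)` → original = {'data': [5, 4, 7, 390], 'nested': {'a': [7, 9, 265]}}; shallow = {'data': [5, 4, 7, 390], 'nested': {'a': [7, 9, 265]}}
`print(shallow['data'])` → prints [5, 4, 7, 390]
`print(shallow['nested']['a'])` → prints [7, 9, 265]
`print(deep['data'])` → prints [5, 4, 7]
`print(deep['nested']['a'])` → prints [7, 9]

Answer:
[5, 4, 7, 390]
[7, 9, 265]
[5, 4, 7]
[7, 9]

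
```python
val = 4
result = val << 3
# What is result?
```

Trace:
`val = 4` → val = 4
`result = val << 3` → result = 32
So result = 32

Answer: 32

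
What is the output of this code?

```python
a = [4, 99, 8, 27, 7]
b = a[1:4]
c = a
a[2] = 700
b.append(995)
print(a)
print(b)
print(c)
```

Key concept: slice vs alias.
Step by step:
`a = [4, 99, 8, 27, 7]` → a = [4, 99, 8, 27, 7]
`b = a[1:4]` → b = [99, 8, 27]
`c = a` → c = [4, 99, 8, 27, 7] (same object as a)
`a[2] = 700` → a = [4, 99, 700, 27, 7] (same object as c); c = [4, 99, 700, 27, 7] (same object as a)
`b.append(995)` → b = [99, 8, 27, 995]
`print(a)` → prints [4, 99, 700, 27, 7]
`print(b)` → prints [99, 8, 27, 995]
`print(c)` → prints [4, 99, 700, 27, 7]

Answer:
[4, 99, 700, 27, 7]
[99, 8, 27, 995]
[4, 99, 700, 27, 7]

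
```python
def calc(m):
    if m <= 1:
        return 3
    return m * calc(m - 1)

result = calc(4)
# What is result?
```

calc(4) = 4 * 3 * 2 * 3 = 72

Answer: 72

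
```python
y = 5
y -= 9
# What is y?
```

Trace:
`y = 5` → y = 5
`y -= 9` → y = -4
So y = -4

Answer: -4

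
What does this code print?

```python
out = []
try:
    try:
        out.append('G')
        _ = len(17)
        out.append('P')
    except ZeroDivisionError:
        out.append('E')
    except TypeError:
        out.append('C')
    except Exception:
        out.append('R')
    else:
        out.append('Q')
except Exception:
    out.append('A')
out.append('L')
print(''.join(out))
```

Execution trace: 'G' (inner try body) → 'C' (inner except TypeError) → 'L' (after the try/except). Output: GCL

Answer: GCL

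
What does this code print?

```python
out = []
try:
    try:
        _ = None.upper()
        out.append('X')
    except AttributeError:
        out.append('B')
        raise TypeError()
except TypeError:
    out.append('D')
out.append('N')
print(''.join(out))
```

Execution trace: 'B' (inner except AttributeError) → 'D' (outer except TypeError) → 'N' (after the try/except). Output: BDN

Answer: BDN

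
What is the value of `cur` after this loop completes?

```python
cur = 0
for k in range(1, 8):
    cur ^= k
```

XOR of 1 to 7
`cur` takes the values: 0 → 1 → 3 → 0 → 4 → 1 → 7 → 0

Answer: 0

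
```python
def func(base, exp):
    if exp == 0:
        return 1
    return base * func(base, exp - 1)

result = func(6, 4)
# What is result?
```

func(6, 4) = 6 * 6 * 6 * 6 = 1296

Answer: 1296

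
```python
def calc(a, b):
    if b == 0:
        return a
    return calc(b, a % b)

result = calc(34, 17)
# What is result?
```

calc(34, 17) -> calc(17, 0) -> 17

Answer: 17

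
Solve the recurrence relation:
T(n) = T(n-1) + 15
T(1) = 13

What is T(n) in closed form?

Unrolling: T(n) = T(1) + 15·(n-1) = 13 + 15(n-1) = 15n - 2.

Answer: T(n) = 15n - 2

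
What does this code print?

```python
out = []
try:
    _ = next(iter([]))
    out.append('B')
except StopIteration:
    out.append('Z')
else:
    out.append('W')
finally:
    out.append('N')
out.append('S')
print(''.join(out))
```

Execution trace: 'Z' (except StopIteration) → 'N' (finally) → 'S' (after the try/except). Output: ZNS

Answer: ZNS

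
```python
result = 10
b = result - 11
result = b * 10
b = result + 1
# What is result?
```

Trace:
`result = 10` → result = 10
`b = result - 11` → b = -1
`result = b * 10` → result = -10
`b = result + 1` → b = -9
So result = -10

Answer: -10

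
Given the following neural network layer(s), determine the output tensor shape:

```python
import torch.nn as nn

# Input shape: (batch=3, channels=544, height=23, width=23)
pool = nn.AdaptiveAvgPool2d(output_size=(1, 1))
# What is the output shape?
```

Input: (3, 544, 23, 23) -> Output: (3, 544, 1, 1)

Answer: (3, 544, 1, 1)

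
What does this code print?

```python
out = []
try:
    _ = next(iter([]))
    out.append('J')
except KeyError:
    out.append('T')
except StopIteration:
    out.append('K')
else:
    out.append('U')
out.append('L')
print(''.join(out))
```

Execution trace: 'K' (except StopIteration) → 'L' (after the try/except). Output: KL

Answer: KL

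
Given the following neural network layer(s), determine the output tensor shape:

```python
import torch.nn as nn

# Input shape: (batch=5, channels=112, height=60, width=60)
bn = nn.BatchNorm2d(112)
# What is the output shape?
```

Input: (5, 112, 60, 60) -> Output: (5, 112, 60, 60)

Answer: (5, 112, 60, 60)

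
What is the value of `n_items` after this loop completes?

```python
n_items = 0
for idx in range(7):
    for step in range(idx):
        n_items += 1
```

Triangle number: 0+1+2+...+6
`n_items` takes the values: 0 → 1 → 2 → 3 → 4 → 5 → 6 → 7 → 8 → 9 → 10 → 11 → 12 → 13 → 14 → 15 → 16 → 17 → 18 → 19 → 20 → 21

Answer: 21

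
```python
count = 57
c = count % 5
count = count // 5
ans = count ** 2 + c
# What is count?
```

Trace:
`count = 57` → count = 57
`c = count % 5` → c = 2
`count = count // 5` → count = 11
`ans = count ** 2 + c` → ans = 123
So count = 11

Answer: 11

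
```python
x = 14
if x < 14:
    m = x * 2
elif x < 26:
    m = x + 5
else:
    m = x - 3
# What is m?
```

Trace:
`x = 14` → x = 14
`if x < 14: ...` → x < 14 is False, x < 26 is True → m = 19
So m = 19

Answer: 19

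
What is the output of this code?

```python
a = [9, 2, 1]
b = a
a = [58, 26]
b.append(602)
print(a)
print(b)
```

Key concept: rebinding vs mutation: a is rebound to a new list, b still points at the original.
Step by step:
`a = [9, 2, 1]` → a = [9, 2, 1]
`b = a` → b = [9, 2, 1] (same object as a)
`a = [58, 26]` → a = [58, 26]
`b.append(602)` → b = [9, 2, 1, 602]
`print(a)` → prints [58, 26]
`print(b)` → prints [9, 2, 1, 602]

Answer:
[58, 26]
[9, 2, 1, 602]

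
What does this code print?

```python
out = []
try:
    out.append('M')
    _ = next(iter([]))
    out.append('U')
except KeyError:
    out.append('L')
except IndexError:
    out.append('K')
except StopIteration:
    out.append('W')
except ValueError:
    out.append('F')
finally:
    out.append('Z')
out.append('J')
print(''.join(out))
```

Execution trace: 'M' (try body) → 'W' (except StopIteration) → 'Z' (finally) → 'J' (after the try/except). Output: MWZJ

Answer: MWZJ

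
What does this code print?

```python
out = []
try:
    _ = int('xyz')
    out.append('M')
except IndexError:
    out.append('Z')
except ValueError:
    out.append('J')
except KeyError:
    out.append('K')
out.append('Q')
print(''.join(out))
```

Execution trace: 'J' (except ValueError) → 'Q' (after the try/except). Output: JQ

Answer: JQ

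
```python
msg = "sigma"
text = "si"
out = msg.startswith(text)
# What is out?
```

Trace:
`msg = "sigma"` → msg = 'sigma'
`text = "si"` → text = 'si'
`out = msg.startswith(text)` → out = True
So out = True

Answer: True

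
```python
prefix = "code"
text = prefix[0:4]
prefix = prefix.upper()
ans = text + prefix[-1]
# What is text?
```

Trace:
`prefix = "code"` → prefix = 'code'
`text = prefix[0:4]` → text = 'code'
`prefix = prefix.upper()` → prefix = 'CODE'
`ans = text + prefix[-1]` → ans = 'codeE'
So text = 'code'

Answer: 'code'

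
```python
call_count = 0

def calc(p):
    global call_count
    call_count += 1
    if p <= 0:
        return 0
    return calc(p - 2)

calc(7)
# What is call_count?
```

Linear recursion stepping by 2: 5 calls from p=7 down to ≤0.

Answer: 5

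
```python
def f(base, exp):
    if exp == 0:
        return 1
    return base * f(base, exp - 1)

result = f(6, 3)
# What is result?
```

f(6, 3) = 6 * 6 * 6 = 216

Answer: 216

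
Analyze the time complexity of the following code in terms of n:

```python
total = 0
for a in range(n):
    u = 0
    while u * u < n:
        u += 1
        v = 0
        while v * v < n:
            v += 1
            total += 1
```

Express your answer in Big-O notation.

Each loop level contributes: n × √n × √n. Multiplying the contributions gives O(n^2).

Answer: O(n^2)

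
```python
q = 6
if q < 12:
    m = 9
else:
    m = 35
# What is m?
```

Trace:
`q = 6` → q = 6
`if q < 12: ...` → q < 12 is True → m = 9
So m = 9

Answer: 9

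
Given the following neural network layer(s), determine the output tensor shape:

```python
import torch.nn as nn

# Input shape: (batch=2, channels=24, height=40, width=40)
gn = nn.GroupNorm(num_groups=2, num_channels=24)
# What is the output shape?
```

Input: (2, 24, 40, 40) -> Output: (2, 24, 40, 40)

Answer: (2, 24, 40, 40)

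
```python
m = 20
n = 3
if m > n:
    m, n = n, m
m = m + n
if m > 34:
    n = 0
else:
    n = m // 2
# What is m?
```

Trace:
`m = 20` → m = 20
`n = 3` → n = 3
`if m > n: ...` → m > n is True → m = 3; n = 20
`m = m + n` → m = 23
`if m > 34: ...` → m > 34 is False, take else branch → n = 11
So m = 23

Answer: 23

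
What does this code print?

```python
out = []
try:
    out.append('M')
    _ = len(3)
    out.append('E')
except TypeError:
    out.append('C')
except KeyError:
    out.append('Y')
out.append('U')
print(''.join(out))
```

Execution trace: 'M' (try body) → 'C' (except TypeError) → 'U' (after the try/except). Output: MCU

Answer: MCU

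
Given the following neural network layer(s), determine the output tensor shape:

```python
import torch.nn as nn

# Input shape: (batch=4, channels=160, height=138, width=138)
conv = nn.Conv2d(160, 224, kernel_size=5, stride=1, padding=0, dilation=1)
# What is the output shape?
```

Input: (4, 160, 138, 138) -> Output: (4, 224, 134, 134)

Answer: (4, 224, 134, 134)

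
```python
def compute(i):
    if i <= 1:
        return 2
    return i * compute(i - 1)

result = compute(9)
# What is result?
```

compute(9) = 9 * 8 * 7 * 6 * 5 * 4 * 3 * 2 * 2 = 725760

Answer: 725760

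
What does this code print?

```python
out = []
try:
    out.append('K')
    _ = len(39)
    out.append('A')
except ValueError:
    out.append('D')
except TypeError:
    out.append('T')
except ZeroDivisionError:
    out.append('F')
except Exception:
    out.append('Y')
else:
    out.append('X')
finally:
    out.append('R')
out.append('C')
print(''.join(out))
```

Execution trace: 'K' (try body) → 'T' (except TypeError) → 'R' (finally) → 'C' (after the try/except). Output: KTRC

Answer: KTRC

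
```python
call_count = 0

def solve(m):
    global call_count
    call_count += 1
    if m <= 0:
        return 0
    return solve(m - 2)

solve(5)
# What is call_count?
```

Linear recursion stepping by 2: 4 calls from m=5 down to ≤0.

Answer: 4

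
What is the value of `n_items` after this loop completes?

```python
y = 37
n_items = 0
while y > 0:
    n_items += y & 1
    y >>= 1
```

Count set bits in 37 (binary: 0b100101)
`n_items` takes the values: 0 → 1 → 2 → 3

Answer: 3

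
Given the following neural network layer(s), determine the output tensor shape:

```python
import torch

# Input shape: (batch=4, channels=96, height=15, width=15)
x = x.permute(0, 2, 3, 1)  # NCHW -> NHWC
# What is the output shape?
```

Input: (4, 96, 15, 15) -> Output: (4, 15, 15, 96)

Answer: (4, 15, 15, 96)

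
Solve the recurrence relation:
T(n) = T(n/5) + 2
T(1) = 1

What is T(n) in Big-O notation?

Each step divides n by 5 and adds 2. After log_5(n) steps we reach T(1)=1. So T(n) = 2·log_5(n) + 1 = O(log n).

Answer: O(log n)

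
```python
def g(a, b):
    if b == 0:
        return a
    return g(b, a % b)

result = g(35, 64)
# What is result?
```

g(35, 64) -> g(64, 35) -> g(35, 29) -> g(29, 6) -> g(6, 5) -> g(5, 1) -> g(1, 0) -> 1

Answer: 1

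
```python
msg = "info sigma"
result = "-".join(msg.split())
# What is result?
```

Trace:
`msg = "info sigma"` → msg = 'info sigma'
`result = "-".join(msg.split())` → result = 'info-sigma'
So result = 'info-sigma'

Answer: 'info-sigma'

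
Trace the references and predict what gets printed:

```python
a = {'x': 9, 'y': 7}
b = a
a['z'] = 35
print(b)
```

Key concept: dict aliasing.
Step by step:
`a = {'x': 9, 'y': 7}` → a = {'x': 9, 'y': 7}
`b = a` → b = {'x': 9, 'y': 7} (same object as a)
`a['z'] = 35` → a = {'x': 9, 'y': 7, 'z': 35} (same object as b); b = {'x': 9, 'y': 7, 'z': 35} (same object as a)
`print(b)` → prints {'x': 9, 'y': 7, 'z': 35}

Answer: {'x': 9, 'y': 7, 'z': 35}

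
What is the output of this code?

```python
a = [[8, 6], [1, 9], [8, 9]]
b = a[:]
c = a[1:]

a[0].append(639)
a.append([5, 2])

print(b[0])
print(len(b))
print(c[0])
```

Key concept: slice with nested mutation.
Step by step:
`a = [[8, 6], [1, 9], [8, 9]]` → a = [[8, 6], [1, 9], [8, 9]]
`b = a[:]` → b = [[8, 6], [1, 9], [8, 9]]
`c = a[1:]` → c = [[1, 9], [8, 9]]
`a[0].append(639)` → a = [[8, 6, 639], [1, 9], [8, 9]]; b = [[8, 6, 639], [1, 9], [8, 9]]
`a.append([5, 2])` → a = [[8, 6, 639], [1, 9], [8, 9], [5, 2]]
`print(b[0])` → prints [8, 6, 639]
`print(len(b))` → prints 3
`print(c[0])` → prints [1, 9]

Answer:
[8, 6, 639]
3
[1, 9]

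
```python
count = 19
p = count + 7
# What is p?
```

Trace:
`count = 19` → count = 19
`p = count + 7` → p = 26
So p = 26

Answer: 26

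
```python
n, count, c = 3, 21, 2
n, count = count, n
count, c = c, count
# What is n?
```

Trace:
`n, count, c = 3, 21, 2` → n = 3; count = 21; c = 2
`n, count = count, n` → n = 21; count = 3
`count, c = c, count` → count = 2; c = 3
So n = 21

Answer: 21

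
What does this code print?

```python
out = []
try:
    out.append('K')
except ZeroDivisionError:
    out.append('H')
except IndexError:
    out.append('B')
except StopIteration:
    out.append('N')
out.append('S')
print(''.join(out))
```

Execution trace: 'K' (try body, no exception) → 'S' (after the try/except). Output: KS

Answer: KS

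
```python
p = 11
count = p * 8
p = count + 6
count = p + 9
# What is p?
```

Trace:
`p = 11` → p = 11
`count = p * 8` → count = 88
`p = count + 6` → p = 94
`count = p + 9` → count = 103
So p = 94

Answer: 94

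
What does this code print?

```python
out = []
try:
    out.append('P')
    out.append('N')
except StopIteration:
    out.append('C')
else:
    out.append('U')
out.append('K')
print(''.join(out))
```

Execution trace: 'P' (try body) → 'N' (try body, no exception) → 'U' (else) → 'K' (after the try/except). Output: PNUK

Answer: PNUK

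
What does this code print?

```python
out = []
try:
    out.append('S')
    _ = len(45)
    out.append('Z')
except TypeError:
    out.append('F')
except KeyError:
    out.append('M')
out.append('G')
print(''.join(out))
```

Execution trace: 'S' (try body) → 'F' (except TypeError) → 'G' (after the try/except). Output: SFG

Answer: SFG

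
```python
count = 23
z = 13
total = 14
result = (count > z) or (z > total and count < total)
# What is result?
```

Trace:
`count = 23` → count = 23
`z = 13` → z = 13
`total = 14` → total = 14
`result = (count > z) or (z > total and count < total)` → result = True
So result = True

Answer: True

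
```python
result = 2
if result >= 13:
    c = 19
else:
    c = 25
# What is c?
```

Trace:
`result = 2` → result = 2
`if result >= 13: ...` → result >= 13 is False, take else branch → c = 25
So c = 25

Answer: 25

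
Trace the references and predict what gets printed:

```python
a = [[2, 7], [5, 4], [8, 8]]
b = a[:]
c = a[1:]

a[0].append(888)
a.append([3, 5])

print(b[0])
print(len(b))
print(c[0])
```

Key concept: slice with nested mutation.
Step by step:
`a = [[2, 7], [5, 4], [8, 8]]` → a = [[2, 7], [5, 4], [8, 8]]
`b = a[:]` → b = [[2, 7], [5, 4], [8, 8]]
`c = a[1:]` → c = [[5, 4], [8, 8]]
`a[0].append(888)` → a = [[2, 7, 888], [5, 4], [8, 8]]; b = [[2, 7, 888], [5, 4], [8, 8]]
`a.append([3, 5])` → a = [[2, 7, 888], [5, 4], [8, 8], [3, 5]]
`print(b[0])` → prints [2, 7, 888]
`print(len(b))` → prints 3
`print(c[0])` → prints [5, 4]

Answer:
[2, 7, 888]
3
[5, 4]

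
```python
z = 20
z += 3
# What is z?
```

Trace:
`z = 20` → z = 20
`z += 3` → z = 23
So z = 23

Answer: 23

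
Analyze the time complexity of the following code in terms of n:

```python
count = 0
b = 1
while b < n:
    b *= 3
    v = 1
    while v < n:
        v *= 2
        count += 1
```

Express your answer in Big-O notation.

Each loop level contributes: log n × log n. Multiplying the contributions gives O(log² n).

Answer: O(log² n)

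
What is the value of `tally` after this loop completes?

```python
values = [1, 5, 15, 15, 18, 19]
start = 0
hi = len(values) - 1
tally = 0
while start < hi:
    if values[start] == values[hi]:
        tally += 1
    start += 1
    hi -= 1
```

Count matching pairs from ends
`tally` takes the values: 0 → 1

Answer: 1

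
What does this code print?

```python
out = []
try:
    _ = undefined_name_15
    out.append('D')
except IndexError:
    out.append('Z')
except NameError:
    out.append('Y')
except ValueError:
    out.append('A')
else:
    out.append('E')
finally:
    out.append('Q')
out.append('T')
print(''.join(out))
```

Execution trace: 'Y' (except NameError) → 'Q' (finally) → 'T' (after the try/except). Output: YQT

Answer: YQT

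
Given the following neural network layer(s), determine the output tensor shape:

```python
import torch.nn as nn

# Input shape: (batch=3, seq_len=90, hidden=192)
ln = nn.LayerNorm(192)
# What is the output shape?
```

Input: (3, 90, 192) -> Output: (3, 90, 192)

Answer: (3, 90, 192)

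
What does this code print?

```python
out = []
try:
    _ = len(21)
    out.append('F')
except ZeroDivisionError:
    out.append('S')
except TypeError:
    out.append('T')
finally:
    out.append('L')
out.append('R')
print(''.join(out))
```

Execution trace: 'T' (except TypeError) → 'L' (finally) → 'R' (after the try/except). Output: TLR

Answer: TLR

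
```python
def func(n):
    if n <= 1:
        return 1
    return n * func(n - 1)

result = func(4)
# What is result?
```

func(4) = 4 * 3 * 2 * 1 = 24

Answer: 24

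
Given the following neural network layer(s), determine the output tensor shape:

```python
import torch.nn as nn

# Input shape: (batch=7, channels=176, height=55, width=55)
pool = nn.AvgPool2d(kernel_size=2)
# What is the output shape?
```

Input: (7, 176, 55, 55) -> Output: (7, 176, 27, 27)

Answer: (7, 176, 27, 27)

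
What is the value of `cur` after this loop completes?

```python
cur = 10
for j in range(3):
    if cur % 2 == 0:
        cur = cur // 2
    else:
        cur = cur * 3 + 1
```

Collatz-style transformation from 10
`cur` takes the values: 10 → 5 → 16 → 8

Answer: 8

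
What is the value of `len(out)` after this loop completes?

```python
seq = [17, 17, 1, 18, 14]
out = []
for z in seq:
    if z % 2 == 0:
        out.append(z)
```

Count even numbers in [17, 17, 1, 18, 14]
`out` takes the values: [] → [18] → [18, 14]
So `len(out)` = 2

Answer: 2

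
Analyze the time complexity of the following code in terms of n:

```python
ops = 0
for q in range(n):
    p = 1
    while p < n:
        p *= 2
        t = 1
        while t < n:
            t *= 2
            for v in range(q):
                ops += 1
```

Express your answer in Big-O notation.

Each loop level contributes: n × log n × log n × n. Multiplying the contributions gives O(n^2 log² n).

Answer: O(n^2 log² n)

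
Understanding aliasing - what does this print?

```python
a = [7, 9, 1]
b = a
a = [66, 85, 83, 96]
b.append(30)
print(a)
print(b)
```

Key concept: rebinding vs mutation: a is rebound to a new list, b still points at the original.
Step by step:
`a = [7, 9, 1]` → a = [7, 9, 1]
`b = a` → b = [7, 9, 1] (same object as a)
`a = [66, 85, 83, 96]` → a = [66, 85, 83, 96]
`b.append(30)` → b = [7, 9, 1, 30]
`print(a)` → prints [66, 85, 83, 96]
`print(b)` → prints [7, 9, 1, 30]

Answer:
[66, 85, 83, 96]
[7, 9, 1, 30]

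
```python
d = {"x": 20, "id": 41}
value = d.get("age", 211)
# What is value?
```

Trace:
`d = {"x": 20, "id": 41}` → d = {'x': 20, 'id': 41}
`value = d.get("age", 211)` → value = 211
So value = 211

Answer: 211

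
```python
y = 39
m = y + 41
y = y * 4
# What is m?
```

Trace:
`y = 39` → y = 39
`m = y + 41` → m = 80
`y = y * 4` → y = 156
So m = 80

Answer: 80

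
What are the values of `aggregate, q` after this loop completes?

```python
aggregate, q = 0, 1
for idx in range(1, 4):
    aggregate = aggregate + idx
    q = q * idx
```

Sum and factorial of 1 to 3
`aggregate, q` takes the values: (0, 1) → (1, 1) → (3, 1) → (3, 2) → (6, 2) → (6, 6)

Answer: 6, 6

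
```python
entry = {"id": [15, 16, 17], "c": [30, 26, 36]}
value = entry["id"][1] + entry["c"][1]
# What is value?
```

Trace:
`entry = {"id": [15, 16, 17], "c": [30, 26, 36]}` → entry = {'id': [15, 16, 17], 'c': [30, 26, 36]}
`value = entry["id"][1] + entry["c"][1]` → value = 42
So value = 42

Answer: 42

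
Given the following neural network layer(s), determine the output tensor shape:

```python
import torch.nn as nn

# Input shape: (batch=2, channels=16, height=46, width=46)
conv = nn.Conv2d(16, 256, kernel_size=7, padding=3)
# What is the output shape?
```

Input: (2, 16, 46, 46) -> Output: (2, 256, 46, 46)

Answer: (2, 256, 46, 46)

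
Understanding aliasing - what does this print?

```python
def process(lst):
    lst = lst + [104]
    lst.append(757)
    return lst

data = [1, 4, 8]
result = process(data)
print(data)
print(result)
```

Key concept: rebinding parameter vs mutation.
Step by step:
`data = [1, 4, 8]` → data = [1, 4, 8]
`result = process(data)` → result = [1, 4, 8, 104, 757]
`print(data)` → prints [1, 4, 8]
`print(result)` → prints [1, 4, 8, 104, 757]

Answer:
[1, 4, 8]
[1, 4, 8, 104, 757]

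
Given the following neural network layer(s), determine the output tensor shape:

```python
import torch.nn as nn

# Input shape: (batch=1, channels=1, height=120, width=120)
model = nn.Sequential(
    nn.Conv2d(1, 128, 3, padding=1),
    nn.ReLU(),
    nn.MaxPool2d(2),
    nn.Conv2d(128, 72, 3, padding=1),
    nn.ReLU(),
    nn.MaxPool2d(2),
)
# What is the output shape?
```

Input: (1, 1, 120, 120) -> after first Conv2d: (1, 128, 120, 120) -> after first MaxPool2d: (1, 128, 60, 60) -> after second Conv2d: (1, 72, 60, 60) -> Output: (1, 72, 30, 30)

Answer: (1, 72, 30, 30)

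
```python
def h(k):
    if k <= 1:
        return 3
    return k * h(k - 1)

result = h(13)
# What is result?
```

h(13) = 13 * 12 * 11 * 10 * 9 * 8 * 7 * 6 * 5 * 4 * 3 * 2 * 3 = 18681062400

Answer: 18681062400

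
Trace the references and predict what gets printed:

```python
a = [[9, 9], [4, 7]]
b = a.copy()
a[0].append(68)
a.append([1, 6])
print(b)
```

Key concept: shallow copy with nested lists.
Step by step:
`a = [[9, 9], [4, 7]]` → a = [[9, 9], [4, 7]]
`b = a.copy()` → b = [[9, 9], [4, 7]]
`a[0].append(68)` → a = [[9, 9, 68], [4, 7]]; b = [[9, 9, 68], [4, 7]]
`a.append([1, 6])` → a = [[9, 9, 68], [4, 7], [1, 6]]
`print(b)` → prints [[9, 9, 68], [4, 7]]

Answer: [[9, 9, 68], [4, 7]]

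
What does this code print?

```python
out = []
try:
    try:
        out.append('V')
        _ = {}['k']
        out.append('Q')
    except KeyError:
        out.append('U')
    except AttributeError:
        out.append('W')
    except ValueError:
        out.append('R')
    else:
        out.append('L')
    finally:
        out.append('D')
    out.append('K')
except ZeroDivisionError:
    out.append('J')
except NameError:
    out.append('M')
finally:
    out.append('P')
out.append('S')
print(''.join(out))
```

Execution trace: 'V' (inner try body) → 'U' (inner except KeyError) → 'D' (inner finally) → 'K' (try body, no exception) → 'P' (finally) → 'S' (after the try/except). Output: VUDKPS

Answer: VUDKPS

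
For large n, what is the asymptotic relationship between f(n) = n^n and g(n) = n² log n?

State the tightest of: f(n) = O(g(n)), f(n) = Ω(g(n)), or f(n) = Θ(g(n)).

n^n vs n² log n: f(n) = Ω(g(n)) but not O(g(n)) — n^n grows strictly faster than n² log n.

Answer: f(n) = Ω(g(n)) but not O(g(n)) — n^n grows strictly faster than n² log n.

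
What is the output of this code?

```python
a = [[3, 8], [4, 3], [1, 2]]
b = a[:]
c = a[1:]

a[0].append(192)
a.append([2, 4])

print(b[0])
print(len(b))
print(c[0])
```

Key concept: slice with nested mutation.
Step by step:
`a = [[3, 8], [4, 3], [1, 2]]` → a = [[3, 8], [4, 3], [1, 2]]
`b = a[:]` → b = [[3, 8], [4, 3], [1, 2]]
`c = a[1:]` → c = [[4, 3], [1, 2]]
`a[0].append(192)` → a = [[3, 8, 192], [4, 3], [1, 2]]; b = [[3, 8, 192], [4, 3], [1, 2]]
`a.append([2, 4])` → a = [[3, 8, 192], [4, 3], [1, 2], [2, 4]]
`print(b[0])` → prints [3, 8, 192]
`print(len(b))` → prints 3
`print(c[0])` → prints [4, 3]

Answer:
[3, 8, 192]
3
[4, 3]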